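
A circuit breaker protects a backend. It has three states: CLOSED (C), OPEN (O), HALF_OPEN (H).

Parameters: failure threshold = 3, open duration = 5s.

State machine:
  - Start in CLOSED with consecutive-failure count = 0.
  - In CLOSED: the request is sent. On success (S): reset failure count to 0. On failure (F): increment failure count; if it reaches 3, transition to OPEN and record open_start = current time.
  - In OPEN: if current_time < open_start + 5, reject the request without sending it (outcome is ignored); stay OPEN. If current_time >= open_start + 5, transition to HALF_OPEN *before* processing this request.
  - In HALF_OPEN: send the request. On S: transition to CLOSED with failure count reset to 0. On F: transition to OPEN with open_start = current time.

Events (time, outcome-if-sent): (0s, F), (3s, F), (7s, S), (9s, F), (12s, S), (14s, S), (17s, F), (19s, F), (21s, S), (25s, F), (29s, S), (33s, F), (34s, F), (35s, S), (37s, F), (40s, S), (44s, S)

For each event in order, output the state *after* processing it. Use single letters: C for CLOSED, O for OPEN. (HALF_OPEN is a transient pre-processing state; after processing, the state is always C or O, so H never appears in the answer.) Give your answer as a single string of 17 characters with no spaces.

Answer: CCCCCCCCCCCCCCCCC

Derivation:
State after each event:
  event#1 t=0s outcome=F: state=CLOSED
  event#2 t=3s outcome=F: state=CLOSED
  event#3 t=7s outcome=S: state=CLOSED
  event#4 t=9s outcome=F: state=CLOSED
  event#5 t=12s outcome=S: state=CLOSED
  event#6 t=14s outcome=S: state=CLOSED
  event#7 t=17s outcome=F: state=CLOSED
  event#8 t=19s outcome=F: state=CLOSED
  event#9 t=21s outcome=S: state=CLOSED
  event#10 t=25s outcome=F: state=CLOSED
  event#11 t=29s outcome=S: state=CLOSED
  event#12 t=33s outcome=F: state=CLOSED
  event#13 t=34s outcome=F: state=CLOSED
  event#14 t=35s outcome=S: state=CLOSED
  event#15 t=37s outcome=F: state=CLOSED
  event#16 t=40s outcome=S: state=CLOSED
  event#17 t=44s outcome=S: state=CLOSED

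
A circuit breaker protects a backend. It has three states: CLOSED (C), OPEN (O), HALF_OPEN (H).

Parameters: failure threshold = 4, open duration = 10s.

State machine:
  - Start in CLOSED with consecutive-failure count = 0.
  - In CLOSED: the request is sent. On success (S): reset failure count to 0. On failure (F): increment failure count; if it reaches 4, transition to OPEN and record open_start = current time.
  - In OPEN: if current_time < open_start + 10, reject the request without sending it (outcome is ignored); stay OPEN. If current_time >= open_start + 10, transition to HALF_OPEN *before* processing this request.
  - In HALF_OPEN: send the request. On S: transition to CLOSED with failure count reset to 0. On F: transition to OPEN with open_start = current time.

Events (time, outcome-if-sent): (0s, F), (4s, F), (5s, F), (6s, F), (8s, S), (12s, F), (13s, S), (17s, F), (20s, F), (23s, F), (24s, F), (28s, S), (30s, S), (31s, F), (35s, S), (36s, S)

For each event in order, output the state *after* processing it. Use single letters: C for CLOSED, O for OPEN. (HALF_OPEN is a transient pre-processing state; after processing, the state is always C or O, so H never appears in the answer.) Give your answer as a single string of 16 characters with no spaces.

State after each event:
  event#1 t=0s outcome=F: state=CLOSED
  event#2 t=4s outcome=F: state=CLOSED
  event#3 t=5s outcome=F: state=CLOSED
  event#4 t=6s outcome=F: state=OPEN
  event#5 t=8s outcome=S: state=OPEN
  event#6 t=12s outcome=F: state=OPEN
  event#7 t=13s outcome=S: state=OPEN
  event#8 t=17s outcome=F: state=OPEN
  event#9 t=20s outcome=F: state=OPEN
  event#10 t=23s outcome=F: state=OPEN
  event#11 t=24s outcome=F: state=OPEN
  event#12 t=28s outcome=S: state=CLOSED
  event#13 t=30s outcome=S: state=CLOSED
  event#14 t=31s outcome=F: state=CLOSED
  event#15 t=35s outcome=S: state=CLOSED
  event#16 t=36s outcome=S: state=CLOSED

Answer: CCCOOOOOOOOCCCCC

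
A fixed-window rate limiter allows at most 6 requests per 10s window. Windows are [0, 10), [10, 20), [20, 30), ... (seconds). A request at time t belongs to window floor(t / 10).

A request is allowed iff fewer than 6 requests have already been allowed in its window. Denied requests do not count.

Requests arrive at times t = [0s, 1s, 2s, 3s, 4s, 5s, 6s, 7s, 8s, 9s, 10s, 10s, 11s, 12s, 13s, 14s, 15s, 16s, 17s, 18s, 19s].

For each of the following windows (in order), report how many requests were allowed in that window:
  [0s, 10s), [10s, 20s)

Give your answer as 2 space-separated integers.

Processing requests:
  req#1 t=0s (window 0): ALLOW
  req#2 t=1s (window 0): ALLOW
  req#3 t=2s (window 0): ALLOW
  req#4 t=3s (window 0): ALLOW
  req#5 t=4s (window 0): ALLOW
  req#6 t=5s (window 0): ALLOW
  req#7 t=6s (window 0): DENY
  req#8 t=7s (window 0): DENY
  req#9 t=8s (window 0): DENY
  req#10 t=9s (window 0): DENY
  req#11 t=10s (window 1): ALLOW
  req#12 t=10s (window 1): ALLOW
  req#13 t=11s (window 1): ALLOW
  req#14 t=12s (window 1): ALLOW
  req#15 t=13s (window 1): ALLOW
  req#16 t=14s (window 1): ALLOW
  req#17 t=15s (window 1): DENY
  req#18 t=16s (window 1): DENY
  req#19 t=17s (window 1): DENY
  req#20 t=18s (window 1): DENY
  req#21 t=19s (window 1): DENY

Allowed counts by window: 6 6

Answer: 6 6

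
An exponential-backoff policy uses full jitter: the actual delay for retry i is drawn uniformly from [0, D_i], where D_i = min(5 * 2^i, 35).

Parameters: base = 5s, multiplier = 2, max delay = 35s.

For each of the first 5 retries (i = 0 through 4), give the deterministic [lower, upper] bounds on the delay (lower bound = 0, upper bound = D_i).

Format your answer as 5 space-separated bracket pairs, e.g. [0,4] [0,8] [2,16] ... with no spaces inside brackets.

Answer: [0,5] [0,10] [0,20] [0,35] [0,35]

Derivation:
Computing bounds per retry:
  i=0: D_i=min(5*2^0,35)=5, bounds=[0,5]
  i=1: D_i=min(5*2^1,35)=10, bounds=[0,10]
  i=2: D_i=min(5*2^2,35)=20, bounds=[0,20]
  i=3: D_i=min(5*2^3,35)=35, bounds=[0,35]
  i=4: D_i=min(5*2^4,35)=35, bounds=[0,35]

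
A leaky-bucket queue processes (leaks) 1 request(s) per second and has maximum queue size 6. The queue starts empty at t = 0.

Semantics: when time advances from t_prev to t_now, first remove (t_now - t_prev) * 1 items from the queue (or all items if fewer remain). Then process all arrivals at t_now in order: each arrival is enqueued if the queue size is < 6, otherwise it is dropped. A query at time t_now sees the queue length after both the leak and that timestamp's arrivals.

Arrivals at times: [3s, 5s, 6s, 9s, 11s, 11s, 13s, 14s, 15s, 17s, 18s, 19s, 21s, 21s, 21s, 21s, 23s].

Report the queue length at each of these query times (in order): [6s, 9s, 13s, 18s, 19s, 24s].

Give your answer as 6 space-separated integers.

Answer: 1 1 1 1 1 2

Derivation:
Queue lengths at query times:
  query t=6s: backlog = 1
  query t=9s: backlog = 1
  query t=13s: backlog = 1
  query t=18s: backlog = 1
  query t=19s: backlog = 1
  query t=24s: backlog = 2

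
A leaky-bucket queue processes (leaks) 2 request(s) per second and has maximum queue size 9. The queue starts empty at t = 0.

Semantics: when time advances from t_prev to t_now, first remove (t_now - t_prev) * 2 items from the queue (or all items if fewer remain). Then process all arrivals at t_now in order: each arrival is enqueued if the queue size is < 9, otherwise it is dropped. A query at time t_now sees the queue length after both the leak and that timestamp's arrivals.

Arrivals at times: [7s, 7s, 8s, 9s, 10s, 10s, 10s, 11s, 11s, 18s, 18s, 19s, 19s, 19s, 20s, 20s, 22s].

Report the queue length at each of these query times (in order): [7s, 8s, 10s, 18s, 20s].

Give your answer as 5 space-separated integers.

Queue lengths at query times:
  query t=7s: backlog = 2
  query t=8s: backlog = 1
  query t=10s: backlog = 3
  query t=18s: backlog = 2
  query t=20s: backlog = 3

Answer: 2 1 3 2 3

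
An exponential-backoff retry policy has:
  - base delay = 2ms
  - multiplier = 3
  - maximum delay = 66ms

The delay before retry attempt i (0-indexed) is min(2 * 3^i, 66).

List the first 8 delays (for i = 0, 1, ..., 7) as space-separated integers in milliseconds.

Answer: 2 6 18 54 66 66 66 66

Derivation:
Computing each delay:
  i=0: min(2*3^0, 66) = 2
  i=1: min(2*3^1, 66) = 6
  i=2: min(2*3^2, 66) = 18
  i=3: min(2*3^3, 66) = 54
  i=4: min(2*3^4, 66) = 66
  i=5: min(2*3^5, 66) = 66
  i=6: min(2*3^6, 66) = 66
  i=7: min(2*3^7, 66) = 66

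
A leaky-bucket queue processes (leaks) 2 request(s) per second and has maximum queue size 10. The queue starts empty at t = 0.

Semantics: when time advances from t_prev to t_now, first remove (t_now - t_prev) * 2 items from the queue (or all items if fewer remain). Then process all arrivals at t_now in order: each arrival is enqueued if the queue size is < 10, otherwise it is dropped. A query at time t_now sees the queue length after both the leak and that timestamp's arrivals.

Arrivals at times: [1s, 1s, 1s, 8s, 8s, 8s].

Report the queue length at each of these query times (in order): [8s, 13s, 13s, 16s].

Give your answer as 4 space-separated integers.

Answer: 3 0 0 0

Derivation:
Queue lengths at query times:
  query t=8s: backlog = 3
  query t=13s: backlog = 0
  query t=13s: backlog = 0
  query t=16s: backlog = 0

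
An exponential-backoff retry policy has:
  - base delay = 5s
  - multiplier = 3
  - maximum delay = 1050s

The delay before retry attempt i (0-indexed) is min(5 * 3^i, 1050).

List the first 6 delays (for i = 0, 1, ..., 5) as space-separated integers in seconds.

Computing each delay:
  i=0: min(5*3^0, 1050) = 5
  i=1: min(5*3^1, 1050) = 15
  i=2: min(5*3^2, 1050) = 45
  i=3: min(5*3^3, 1050) = 135
  i=4: min(5*3^4, 1050) = 405
  i=5: min(5*3^5, 1050) = 1050

Answer: 5 15 45 135 405 1050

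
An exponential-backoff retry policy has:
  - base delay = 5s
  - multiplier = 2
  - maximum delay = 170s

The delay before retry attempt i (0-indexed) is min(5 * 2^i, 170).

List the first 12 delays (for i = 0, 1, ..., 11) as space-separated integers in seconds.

Computing each delay:
  i=0: min(5*2^0, 170) = 5
  i=1: min(5*2^1, 170) = 10
  i=2: min(5*2^2, 170) = 20
  i=3: min(5*2^3, 170) = 40
  i=4: min(5*2^4, 170) = 80
  i=5: min(5*2^5, 170) = 160
  i=6: min(5*2^6, 170) = 170
  i=7: min(5*2^7, 170) = 170
  i=8: min(5*2^8, 170) = 170
  i=9: min(5*2^9, 170) = 170
  i=10: min(5*2^10, 170) = 170
  i=11: min(5*2^11, 170) = 170

Answer: 5 10 20 40 80 160 170 170 170 170 170 170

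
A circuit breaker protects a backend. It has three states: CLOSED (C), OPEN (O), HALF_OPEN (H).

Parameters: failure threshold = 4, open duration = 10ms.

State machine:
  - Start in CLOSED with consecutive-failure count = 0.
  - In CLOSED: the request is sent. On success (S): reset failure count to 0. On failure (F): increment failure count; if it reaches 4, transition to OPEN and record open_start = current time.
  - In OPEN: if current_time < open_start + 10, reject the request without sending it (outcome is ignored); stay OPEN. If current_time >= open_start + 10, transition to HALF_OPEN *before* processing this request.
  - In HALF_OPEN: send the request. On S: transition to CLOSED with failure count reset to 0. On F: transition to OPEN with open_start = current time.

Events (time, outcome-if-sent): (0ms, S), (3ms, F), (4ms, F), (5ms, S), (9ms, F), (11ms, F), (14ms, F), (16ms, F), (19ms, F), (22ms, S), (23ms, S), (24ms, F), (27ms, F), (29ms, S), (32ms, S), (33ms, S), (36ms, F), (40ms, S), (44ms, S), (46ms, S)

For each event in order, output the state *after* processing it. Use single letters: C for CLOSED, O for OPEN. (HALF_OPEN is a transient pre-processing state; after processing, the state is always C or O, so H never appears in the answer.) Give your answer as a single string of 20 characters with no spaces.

Answer: CCCCCCCOOOOOOOOOOCCC

Derivation:
State after each event:
  event#1 t=0ms outcome=S: state=CLOSED
  event#2 t=3ms outcome=F: state=CLOSED
  event#3 t=4ms outcome=F: state=CLOSED
  event#4 t=5ms outcome=S: state=CLOSED
  event#5 t=9ms outcome=F: state=CLOSED
  event#6 t=11ms outcome=F: state=CLOSED
  event#7 t=14ms outcome=F: state=CLOSED
  event#8 t=16ms outcome=F: state=OPEN
  event#9 t=19ms outcome=F: state=OPEN
  event#10 t=22ms outcome=S: state=OPEN
  event#11 t=23ms outcome=S: state=OPEN
  event#12 t=24ms outcome=F: state=OPEN
  event#13 t=27ms outcome=F: state=OPEN
  event#14 t=29ms outcome=S: state=OPEN
  event#15 t=32ms outcome=S: state=OPEN
  event#16 t=33ms outcome=S: state=OPEN
  event#17 t=36ms outcome=F: state=OPEN
  event#18 t=40ms outcome=S: state=CLOSED
  event#19 t=44ms outcome=S: state=CLOSED
  event#20 t=46ms outcome=S: state=CLOSED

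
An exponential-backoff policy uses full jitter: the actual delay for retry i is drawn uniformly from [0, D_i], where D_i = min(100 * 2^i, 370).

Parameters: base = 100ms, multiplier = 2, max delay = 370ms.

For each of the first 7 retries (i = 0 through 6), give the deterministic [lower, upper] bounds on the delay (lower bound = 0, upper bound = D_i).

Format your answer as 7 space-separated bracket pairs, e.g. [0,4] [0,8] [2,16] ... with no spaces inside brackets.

Computing bounds per retry:
  i=0: D_i=min(100*2^0,370)=100, bounds=[0,100]
  i=1: D_i=min(100*2^1,370)=200, bounds=[0,200]
  i=2: D_i=min(100*2^2,370)=370, bounds=[0,370]
  i=3: D_i=min(100*2^3,370)=370, bounds=[0,370]
  i=4: D_i=min(100*2^4,370)=370, bounds=[0,370]
  i=5: D_i=min(100*2^5,370)=370, bounds=[0,370]
  i=6: D_i=min(100*2^6,370)=370, bounds=[0,370]

Answer: [0,100] [0,200] [0,370] [0,370] [0,370] [0,370] [0,370]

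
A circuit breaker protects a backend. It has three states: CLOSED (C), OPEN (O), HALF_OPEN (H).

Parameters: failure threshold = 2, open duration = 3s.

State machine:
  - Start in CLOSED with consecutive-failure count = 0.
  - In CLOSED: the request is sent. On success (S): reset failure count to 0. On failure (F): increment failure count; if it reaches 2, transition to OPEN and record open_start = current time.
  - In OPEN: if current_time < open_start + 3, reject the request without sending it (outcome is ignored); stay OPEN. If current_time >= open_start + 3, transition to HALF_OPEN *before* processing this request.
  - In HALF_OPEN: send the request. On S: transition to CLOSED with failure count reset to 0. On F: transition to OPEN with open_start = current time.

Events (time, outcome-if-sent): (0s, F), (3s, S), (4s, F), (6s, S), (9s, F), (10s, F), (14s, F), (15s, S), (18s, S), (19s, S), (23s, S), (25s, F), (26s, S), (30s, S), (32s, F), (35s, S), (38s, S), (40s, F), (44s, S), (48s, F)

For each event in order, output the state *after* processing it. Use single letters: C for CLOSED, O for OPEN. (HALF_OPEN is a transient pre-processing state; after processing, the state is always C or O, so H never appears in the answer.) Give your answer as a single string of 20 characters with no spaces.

State after each event:
  event#1 t=0s outcome=F: state=CLOSED
  event#2 t=3s outcome=S: state=CLOSED
  event#3 t=4s outcome=F: state=CLOSED
  event#4 t=6s outcome=S: state=CLOSED
  event#5 t=9s outcome=F: state=CLOSED
  event#6 t=10s outcome=F: state=OPEN
  event#7 t=14s outcome=F: state=OPEN
  event#8 t=15s outcome=S: state=OPEN
  event#9 t=18s outcome=S: state=CLOSED
  event#10 t=19s outcome=S: state=CLOSED
  event#11 t=23s outcome=S: state=CLOSED
  event#12 t=25s outcome=F: state=CLOSED
  event#13 t=26s outcome=S: state=CLOSED
  event#14 t=30s outcome=S: state=CLOSED
  event#15 t=32s outcome=F: state=CLOSED
  event#16 t=35s outcome=S: state=CLOSED
  event#17 t=38s outcome=S: state=CLOSED
  event#18 t=40s outcome=F: state=CLOSED
  event#19 t=44s outcome=S: state=CLOSED
  event#20 t=48s outcome=F: state=CLOSED

Answer: CCCCCOOOCCCCCCCCCCCC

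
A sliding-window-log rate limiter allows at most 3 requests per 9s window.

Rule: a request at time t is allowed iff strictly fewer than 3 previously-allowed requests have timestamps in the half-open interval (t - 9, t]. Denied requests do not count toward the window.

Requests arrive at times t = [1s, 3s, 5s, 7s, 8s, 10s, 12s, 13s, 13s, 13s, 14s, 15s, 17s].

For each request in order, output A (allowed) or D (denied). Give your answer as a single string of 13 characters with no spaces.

Tracking allowed requests in the window:
  req#1 t=1s: ALLOW
  req#2 t=3s: ALLOW
  req#3 t=5s: ALLOW
  req#4 t=7s: DENY
  req#5 t=8s: DENY
  req#6 t=10s: ALLOW
  req#7 t=12s: ALLOW
  req#8 t=13s: DENY
  req#9 t=13s: DENY
  req#10 t=13s: DENY
  req#11 t=14s: ALLOW
  req#12 t=15s: DENY
  req#13 t=17s: DENY

Answer: AAADDAADDDADD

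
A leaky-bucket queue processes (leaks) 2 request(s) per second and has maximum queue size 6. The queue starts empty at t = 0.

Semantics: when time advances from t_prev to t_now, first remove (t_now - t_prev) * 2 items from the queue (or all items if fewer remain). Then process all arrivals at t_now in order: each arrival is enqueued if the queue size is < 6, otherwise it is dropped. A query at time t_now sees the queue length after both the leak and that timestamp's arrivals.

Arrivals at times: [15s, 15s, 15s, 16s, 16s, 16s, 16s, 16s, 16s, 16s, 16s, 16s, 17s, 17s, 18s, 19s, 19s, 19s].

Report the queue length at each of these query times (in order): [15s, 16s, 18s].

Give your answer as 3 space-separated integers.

Answer: 3 6 5

Derivation:
Queue lengths at query times:
  query t=15s: backlog = 3
  query t=16s: backlog = 6
  query t=18s: backlog = 5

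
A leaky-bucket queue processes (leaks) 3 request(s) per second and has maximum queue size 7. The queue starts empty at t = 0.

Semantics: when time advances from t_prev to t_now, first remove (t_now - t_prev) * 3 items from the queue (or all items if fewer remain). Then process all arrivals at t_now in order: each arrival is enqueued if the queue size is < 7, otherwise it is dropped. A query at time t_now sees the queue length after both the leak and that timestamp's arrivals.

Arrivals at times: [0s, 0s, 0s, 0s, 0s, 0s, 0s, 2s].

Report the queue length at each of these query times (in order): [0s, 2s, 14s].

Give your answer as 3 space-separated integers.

Queue lengths at query times:
  query t=0s: backlog = 7
  query t=2s: backlog = 2
  query t=14s: backlog = 0

Answer: 7 2 0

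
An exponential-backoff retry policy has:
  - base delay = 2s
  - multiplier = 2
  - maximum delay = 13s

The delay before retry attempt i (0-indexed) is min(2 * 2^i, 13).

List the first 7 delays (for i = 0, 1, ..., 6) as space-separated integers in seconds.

Computing each delay:
  i=0: min(2*2^0, 13) = 2
  i=1: min(2*2^1, 13) = 4
  i=2: min(2*2^2, 13) = 8
  i=3: min(2*2^3, 13) = 13
  i=4: min(2*2^4, 13) = 13
  i=5: min(2*2^5, 13) = 13
  i=6: min(2*2^6, 13) = 13

Answer: 2 4 8 13 13 13 13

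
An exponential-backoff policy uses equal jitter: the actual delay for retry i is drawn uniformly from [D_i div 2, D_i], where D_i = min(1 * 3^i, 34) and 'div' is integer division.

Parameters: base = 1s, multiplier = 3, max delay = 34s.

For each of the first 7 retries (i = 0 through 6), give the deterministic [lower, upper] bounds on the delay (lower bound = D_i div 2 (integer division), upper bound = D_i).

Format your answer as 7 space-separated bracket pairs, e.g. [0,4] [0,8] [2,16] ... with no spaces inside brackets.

Computing bounds per retry:
  i=0: D_i=min(1*3^0,34)=1, bounds=[0,1]
  i=1: D_i=min(1*3^1,34)=3, bounds=[1,3]
  i=2: D_i=min(1*3^2,34)=9, bounds=[4,9]
  i=3: D_i=min(1*3^3,34)=27, bounds=[13,27]
  i=4: D_i=min(1*3^4,34)=34, bounds=[17,34]
  i=5: D_i=min(1*3^5,34)=34, bounds=[17,34]
  i=6: D_i=min(1*3^6,34)=34, bounds=[17,34]

Answer: [0,1] [1,3] [4,9] [13,27] [17,34] [17,34] [17,34]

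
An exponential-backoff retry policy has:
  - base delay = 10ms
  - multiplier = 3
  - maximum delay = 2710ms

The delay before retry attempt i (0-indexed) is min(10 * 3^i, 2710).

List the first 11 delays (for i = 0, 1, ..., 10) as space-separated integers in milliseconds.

Computing each delay:
  i=0: min(10*3^0, 2710) = 10
  i=1: min(10*3^1, 2710) = 30
  i=2: min(10*3^2, 2710) = 90
  i=3: min(10*3^3, 2710) = 270
  i=4: min(10*3^4, 2710) = 810
  i=5: min(10*3^5, 2710) = 2430
  i=6: min(10*3^6, 2710) = 2710
  i=7: min(10*3^7, 2710) = 2710
  i=8: min(10*3^8, 2710) = 2710
  i=9: min(10*3^9, 2710) = 2710
  i=10: min(10*3^10, 2710) = 2710

Answer: 10 30 90 270 810 2430 2710 2710 2710 2710 2710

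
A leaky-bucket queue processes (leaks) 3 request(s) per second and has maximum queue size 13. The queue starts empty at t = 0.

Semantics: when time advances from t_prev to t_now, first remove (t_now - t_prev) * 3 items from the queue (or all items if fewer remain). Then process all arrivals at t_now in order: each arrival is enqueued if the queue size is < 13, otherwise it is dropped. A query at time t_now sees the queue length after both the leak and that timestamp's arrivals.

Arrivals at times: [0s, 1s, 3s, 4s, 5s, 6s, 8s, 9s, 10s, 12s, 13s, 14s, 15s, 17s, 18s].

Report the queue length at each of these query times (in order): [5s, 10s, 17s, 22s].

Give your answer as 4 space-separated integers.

Answer: 1 1 1 0

Derivation:
Queue lengths at query times:
  query t=5s: backlog = 1
  query t=10s: backlog = 1
  query t=17s: backlog = 1
  query t=22s: backlog = 0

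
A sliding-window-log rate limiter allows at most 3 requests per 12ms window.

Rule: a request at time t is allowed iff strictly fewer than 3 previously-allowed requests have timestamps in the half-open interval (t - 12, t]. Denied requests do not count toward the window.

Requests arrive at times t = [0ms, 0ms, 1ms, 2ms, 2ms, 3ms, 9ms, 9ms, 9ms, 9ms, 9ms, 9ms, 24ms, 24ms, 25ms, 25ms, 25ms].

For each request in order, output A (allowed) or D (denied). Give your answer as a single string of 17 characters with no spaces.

Tracking allowed requests in the window:
  req#1 t=0ms: ALLOW
  req#2 t=0ms: ALLOW
  req#3 t=1ms: ALLOW
  req#4 t=2ms: DENY
  req#5 t=2ms: DENY
  req#6 t=3ms: DENY
  req#7 t=9ms: DENY
  req#8 t=9ms: DENY
  req#9 t=9ms: DENY
  req#10 t=9ms: DENY
  req#11 t=9ms: DENY
  req#12 t=9ms: DENY
  req#13 t=24ms: ALLOW
  req#14 t=24ms: ALLOW
  req#15 t=25ms: ALLOW
  req#16 t=25ms: DENY
  req#17 t=25ms: DENY

Answer: AAADDDDDDDDDAAADD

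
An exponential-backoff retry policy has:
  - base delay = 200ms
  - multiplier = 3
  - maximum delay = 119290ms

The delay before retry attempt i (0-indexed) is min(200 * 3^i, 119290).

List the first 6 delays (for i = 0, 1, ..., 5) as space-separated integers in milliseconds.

Answer: 200 600 1800 5400 16200 48600

Derivation:
Computing each delay:
  i=0: min(200*3^0, 119290) = 200
  i=1: min(200*3^1, 119290) = 600
  i=2: min(200*3^2, 119290) = 1800
  i=3: min(200*3^3, 119290) = 5400
  i=4: min(200*3^4, 119290) = 16200
  i=5: min(200*3^5, 119290) = 48600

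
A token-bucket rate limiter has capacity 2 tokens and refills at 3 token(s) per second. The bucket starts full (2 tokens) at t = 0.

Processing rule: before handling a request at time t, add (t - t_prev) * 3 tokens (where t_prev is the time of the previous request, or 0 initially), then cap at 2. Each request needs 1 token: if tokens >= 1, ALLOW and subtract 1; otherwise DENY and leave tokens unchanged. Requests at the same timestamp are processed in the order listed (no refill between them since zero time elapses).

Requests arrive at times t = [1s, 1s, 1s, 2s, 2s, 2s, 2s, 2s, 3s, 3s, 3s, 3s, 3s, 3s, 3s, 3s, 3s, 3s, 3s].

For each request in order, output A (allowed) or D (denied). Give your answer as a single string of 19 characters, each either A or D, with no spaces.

Answer: AADAADDDAADDDDDDDDD

Derivation:
Simulating step by step:
  req#1 t=1s: ALLOW
  req#2 t=1s: ALLOW
  req#3 t=1s: DENY
  req#4 t=2s: ALLOW
  req#5 t=2s: ALLOW
  req#6 t=2s: DENY
  req#7 t=2s: DENY
  req#8 t=2s: DENY
  req#9 t=3s: ALLOW
  req#10 t=3s: ALLOW
  req#11 t=3s: DENY
  req#12 t=3s: DENY
  req#13 t=3s: DENY
  req#14 t=3s: DENY
  req#15 t=3s: DENY
  req#16 t=3s: DENY
  req#17 t=3s: DENY
  req#18 t=3s: DENY
  req#19 t=3s: DENY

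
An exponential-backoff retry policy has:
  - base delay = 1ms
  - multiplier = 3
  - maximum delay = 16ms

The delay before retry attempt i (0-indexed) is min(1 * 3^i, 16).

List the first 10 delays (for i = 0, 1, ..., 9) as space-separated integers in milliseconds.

Answer: 1 3 9 16 16 16 16 16 16 16

Derivation:
Computing each delay:
  i=0: min(1*3^0, 16) = 1
  i=1: min(1*3^1, 16) = 3
  i=2: min(1*3^2, 16) = 9
  i=3: min(1*3^3, 16) = 16
  i=4: min(1*3^4, 16) = 16
  i=5: min(1*3^5, 16) = 16
  i=6: min(1*3^6, 16) = 16
  i=7: min(1*3^7, 16) = 16
  i=8: min(1*3^8, 16) = 16
  i=9: min(1*3^9, 16) = 16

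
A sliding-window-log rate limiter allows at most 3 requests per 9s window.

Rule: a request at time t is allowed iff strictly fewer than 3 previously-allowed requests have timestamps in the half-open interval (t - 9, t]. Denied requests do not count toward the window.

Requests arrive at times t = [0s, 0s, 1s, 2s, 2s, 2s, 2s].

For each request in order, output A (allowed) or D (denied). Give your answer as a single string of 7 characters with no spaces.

Answer: AAADDDD

Derivation:
Tracking allowed requests in the window:
  req#1 t=0s: ALLOW
  req#2 t=0s: ALLOW
  req#3 t=1s: ALLOW
  req#4 t=2s: DENY
  req#5 t=2s: DENY
  req#6 t=2s: DENY
  req#7 t=2s: DENY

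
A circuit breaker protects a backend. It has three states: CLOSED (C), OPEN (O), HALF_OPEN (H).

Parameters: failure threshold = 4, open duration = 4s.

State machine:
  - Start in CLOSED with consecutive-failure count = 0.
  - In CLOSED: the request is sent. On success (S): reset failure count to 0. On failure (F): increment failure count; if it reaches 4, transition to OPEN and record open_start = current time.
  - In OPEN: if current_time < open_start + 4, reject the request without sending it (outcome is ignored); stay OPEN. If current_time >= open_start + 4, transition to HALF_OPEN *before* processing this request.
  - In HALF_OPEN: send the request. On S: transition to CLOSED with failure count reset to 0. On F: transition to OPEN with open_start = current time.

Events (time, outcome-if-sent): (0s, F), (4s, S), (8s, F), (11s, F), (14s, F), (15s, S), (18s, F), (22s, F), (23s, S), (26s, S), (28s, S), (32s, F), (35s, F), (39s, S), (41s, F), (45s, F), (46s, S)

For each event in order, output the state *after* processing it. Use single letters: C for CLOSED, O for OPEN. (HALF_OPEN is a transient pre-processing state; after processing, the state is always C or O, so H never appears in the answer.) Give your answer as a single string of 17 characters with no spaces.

State after each event:
  event#1 t=0s outcome=F: state=CLOSED
  event#2 t=4s outcome=S: state=CLOSED
  event#3 t=8s outcome=F: state=CLOSED
  event#4 t=11s outcome=F: state=CLOSED
  event#5 t=14s outcome=F: state=CLOSED
  event#6 t=15s outcome=S: state=CLOSED
  event#7 t=18s outcome=F: state=CLOSED
  event#8 t=22s outcome=F: state=CLOSED
  event#9 t=23s outcome=S: state=CLOSED
  event#10 t=26s outcome=S: state=CLOSED
  event#11 t=28s outcome=S: state=CLOSED
  event#12 t=32s outcome=F: state=CLOSED
  event#13 t=35s outcome=F: state=CLOSED
  event#14 t=39s outcome=S: state=CLOSED
  event#15 t=41s outcome=F: state=CLOSED
  event#16 t=45s outcome=F: state=CLOSED
  event#17 t=46s outcome=S: state=CLOSED

Answer: CCCCCCCCCCCCCCCCC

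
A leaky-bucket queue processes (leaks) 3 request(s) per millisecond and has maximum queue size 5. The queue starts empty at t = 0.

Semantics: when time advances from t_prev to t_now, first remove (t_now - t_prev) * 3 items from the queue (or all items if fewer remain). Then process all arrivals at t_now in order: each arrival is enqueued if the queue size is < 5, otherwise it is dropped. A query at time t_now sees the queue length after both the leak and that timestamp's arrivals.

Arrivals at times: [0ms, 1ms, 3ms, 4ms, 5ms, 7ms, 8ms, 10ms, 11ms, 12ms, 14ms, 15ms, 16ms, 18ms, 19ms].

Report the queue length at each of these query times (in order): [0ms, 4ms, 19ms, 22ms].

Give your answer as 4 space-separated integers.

Answer: 1 1 1 0

Derivation:
Queue lengths at query times:
  query t=0ms: backlog = 1
  query t=4ms: backlog = 1
  query t=19ms: backlog = 1
  query t=22ms: backlog = 0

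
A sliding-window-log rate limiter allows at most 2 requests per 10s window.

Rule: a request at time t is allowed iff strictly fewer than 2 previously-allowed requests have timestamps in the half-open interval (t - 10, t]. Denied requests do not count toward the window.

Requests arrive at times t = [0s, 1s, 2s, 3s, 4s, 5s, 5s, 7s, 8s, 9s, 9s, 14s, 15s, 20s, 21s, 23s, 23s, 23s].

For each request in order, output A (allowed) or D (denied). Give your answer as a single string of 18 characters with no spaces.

Tracking allowed requests in the window:
  req#1 t=0s: ALLOW
  req#2 t=1s: ALLOW
  req#3 t=2s: DENY
  req#4 t=3s: DENY
  req#5 t=4s: DENY
  req#6 t=5s: DENY
  req#7 t=5s: DENY
  req#8 t=7s: DENY
  req#9 t=8s: DENY
  req#10 t=9s: DENY
  req#11 t=9s: DENY
  req#12 t=14s: ALLOW
  req#13 t=15s: ALLOW
  req#14 t=20s: DENY
  req#15 t=21s: DENY
  req#16 t=23s: DENY
  req#17 t=23s: DENY
  req#18 t=23s: DENY

Answer: AADDDDDDDDDAADDDDD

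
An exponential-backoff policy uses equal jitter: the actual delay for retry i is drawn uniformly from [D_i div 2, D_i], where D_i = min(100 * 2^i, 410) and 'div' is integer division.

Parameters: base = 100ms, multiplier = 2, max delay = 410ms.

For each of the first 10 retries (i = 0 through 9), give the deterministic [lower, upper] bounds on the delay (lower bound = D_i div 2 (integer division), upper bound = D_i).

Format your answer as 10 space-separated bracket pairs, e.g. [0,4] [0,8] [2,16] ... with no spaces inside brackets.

Computing bounds per retry:
  i=0: D_i=min(100*2^0,410)=100, bounds=[50,100]
  i=1: D_i=min(100*2^1,410)=200, bounds=[100,200]
  i=2: D_i=min(100*2^2,410)=400, bounds=[200,400]
  i=3: D_i=min(100*2^3,410)=410, bounds=[205,410]
  i=4: D_i=min(100*2^4,410)=410, bounds=[205,410]
  i=5: D_i=min(100*2^5,410)=410, bounds=[205,410]
  i=6: D_i=min(100*2^6,410)=410, bounds=[205,410]
  i=7: D_i=min(100*2^7,410)=410, bounds=[205,410]
  i=8: D_i=min(100*2^8,410)=410, bounds=[205,410]
  i=9: D_i=min(100*2^9,410)=410, bounds=[205,410]

Answer: [50,100] [100,200] [200,400] [205,410] [205,410] [205,410] [205,410] [205,410] [205,410] [205,410]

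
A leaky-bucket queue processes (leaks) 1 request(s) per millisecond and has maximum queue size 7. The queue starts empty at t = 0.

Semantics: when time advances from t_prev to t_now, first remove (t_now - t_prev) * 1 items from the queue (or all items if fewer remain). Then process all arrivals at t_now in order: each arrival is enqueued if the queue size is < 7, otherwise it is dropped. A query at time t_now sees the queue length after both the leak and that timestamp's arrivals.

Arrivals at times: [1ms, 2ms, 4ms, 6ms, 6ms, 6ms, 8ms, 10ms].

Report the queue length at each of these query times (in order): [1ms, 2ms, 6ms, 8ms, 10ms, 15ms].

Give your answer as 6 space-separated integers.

Queue lengths at query times:
  query t=1ms: backlog = 1
  query t=2ms: backlog = 1
  query t=6ms: backlog = 3
  query t=8ms: backlog = 2
  query t=10ms: backlog = 1
  query t=15ms: backlog = 0

Answer: 1 1 3 2 1 0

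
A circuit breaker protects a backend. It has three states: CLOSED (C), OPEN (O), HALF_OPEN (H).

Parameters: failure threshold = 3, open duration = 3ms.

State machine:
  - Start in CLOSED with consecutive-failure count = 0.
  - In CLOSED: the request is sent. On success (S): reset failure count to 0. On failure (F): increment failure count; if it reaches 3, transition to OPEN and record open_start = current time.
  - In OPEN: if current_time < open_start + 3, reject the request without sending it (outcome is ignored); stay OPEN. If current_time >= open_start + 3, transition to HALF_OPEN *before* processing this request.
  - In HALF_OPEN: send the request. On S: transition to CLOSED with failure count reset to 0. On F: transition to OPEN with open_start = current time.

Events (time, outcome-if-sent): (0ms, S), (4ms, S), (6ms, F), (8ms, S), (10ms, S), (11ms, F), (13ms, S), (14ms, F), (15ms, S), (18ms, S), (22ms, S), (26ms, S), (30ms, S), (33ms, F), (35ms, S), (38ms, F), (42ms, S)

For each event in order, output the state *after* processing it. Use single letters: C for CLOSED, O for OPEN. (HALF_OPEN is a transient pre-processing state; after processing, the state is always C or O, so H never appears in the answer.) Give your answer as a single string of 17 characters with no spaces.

Answer: CCCCCCCCCCCCCCCCC

Derivation:
State after each event:
  event#1 t=0ms outcome=S: state=CLOSED
  event#2 t=4ms outcome=S: state=CLOSED
  event#3 t=6ms outcome=F: state=CLOSED
  event#4 t=8ms outcome=S: state=CLOSED
  event#5 t=10ms outcome=S: state=CLOSED
  event#6 t=11ms outcome=F: state=CLOSED
  event#7 t=13ms outcome=S: state=CLOSED
  event#8 t=14ms outcome=F: state=CLOSED
  event#9 t=15ms outcome=S: state=CLOSED
  event#10 t=18ms outcome=S: state=CLOSED
  event#11 t=22ms outcome=S: state=CLOSED
  event#12 t=26ms outcome=S: state=CLOSED
  event#13 t=30ms outcome=S: state=CLOSED
  event#14 t=33ms outcome=F: state=CLOSED
  event#15 t=35ms outcome=S: state=CLOSED
  event#16 t=38ms outcome=F: state=CLOSED
  event#17 t=42ms outcome=S: state=CLOSED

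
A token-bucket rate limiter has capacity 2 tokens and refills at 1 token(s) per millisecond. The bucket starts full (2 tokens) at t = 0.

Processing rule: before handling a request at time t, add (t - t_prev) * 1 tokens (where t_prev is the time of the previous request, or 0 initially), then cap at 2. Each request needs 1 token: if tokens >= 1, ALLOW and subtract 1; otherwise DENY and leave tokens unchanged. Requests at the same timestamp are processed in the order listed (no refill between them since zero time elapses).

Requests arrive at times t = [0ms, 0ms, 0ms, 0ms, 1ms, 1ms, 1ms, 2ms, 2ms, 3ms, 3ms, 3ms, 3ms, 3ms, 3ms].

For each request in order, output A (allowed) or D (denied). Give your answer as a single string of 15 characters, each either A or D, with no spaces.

Simulating step by step:
  req#1 t=0ms: ALLOW
  req#2 t=0ms: ALLOW
  req#3 t=0ms: DENY
  req#4 t=0ms: DENY
  req#5 t=1ms: ALLOW
  req#6 t=1ms: DENY
  req#7 t=1ms: DENY
  req#8 t=2ms: ALLOW
  req#9 t=2ms: DENY
  req#10 t=3ms: ALLOW
  req#11 t=3ms: DENY
  req#12 t=3ms: DENY
  req#13 t=3ms: DENY
  req#14 t=3ms: DENY
  req#15 t=3ms: DENY

Answer: AADDADDADADDDDD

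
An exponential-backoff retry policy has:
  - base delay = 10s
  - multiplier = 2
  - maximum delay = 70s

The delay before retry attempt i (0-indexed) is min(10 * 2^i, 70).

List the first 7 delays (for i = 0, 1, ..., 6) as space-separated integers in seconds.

Answer: 10 20 40 70 70 70 70

Derivation:
Computing each delay:
  i=0: min(10*2^0, 70) = 10
  i=1: min(10*2^1, 70) = 20
  i=2: min(10*2^2, 70) = 40
  i=3: min(10*2^3, 70) = 70
  i=4: min(10*2^4, 70) = 70
  i=5: min(10*2^5, 70) = 70
  i=6: min(10*2^6, 70) = 70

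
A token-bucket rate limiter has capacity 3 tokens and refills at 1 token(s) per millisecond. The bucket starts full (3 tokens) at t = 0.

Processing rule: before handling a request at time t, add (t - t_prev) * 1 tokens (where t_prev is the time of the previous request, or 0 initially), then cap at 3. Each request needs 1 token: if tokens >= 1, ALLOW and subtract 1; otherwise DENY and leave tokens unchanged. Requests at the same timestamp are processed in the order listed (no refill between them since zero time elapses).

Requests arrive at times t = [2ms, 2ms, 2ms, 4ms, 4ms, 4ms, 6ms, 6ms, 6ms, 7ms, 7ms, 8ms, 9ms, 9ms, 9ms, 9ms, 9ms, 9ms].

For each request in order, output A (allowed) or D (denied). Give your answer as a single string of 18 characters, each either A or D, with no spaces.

Answer: AAAAADAADADAADDDDD

Derivation:
Simulating step by step:
  req#1 t=2ms: ALLOW
  req#2 t=2ms: ALLOW
  req#3 t=2ms: ALLOW
  req#4 t=4ms: ALLOW
  req#5 t=4ms: ALLOW
  req#6 t=4ms: DENY
  req#7 t=6ms: ALLOW
  req#8 t=6ms: ALLOW
  req#9 t=6ms: DENY
  req#10 t=7ms: ALLOW
  req#11 t=7ms: DENY
  req#12 t=8ms: ALLOW
  req#13 t=9ms: ALLOW
  req#14 t=9ms: DENY
  req#15 t=9ms: DENY
  req#16 t=9ms: DENY
  req#17 t=9ms: DENY
  req#18 t=9ms: DENY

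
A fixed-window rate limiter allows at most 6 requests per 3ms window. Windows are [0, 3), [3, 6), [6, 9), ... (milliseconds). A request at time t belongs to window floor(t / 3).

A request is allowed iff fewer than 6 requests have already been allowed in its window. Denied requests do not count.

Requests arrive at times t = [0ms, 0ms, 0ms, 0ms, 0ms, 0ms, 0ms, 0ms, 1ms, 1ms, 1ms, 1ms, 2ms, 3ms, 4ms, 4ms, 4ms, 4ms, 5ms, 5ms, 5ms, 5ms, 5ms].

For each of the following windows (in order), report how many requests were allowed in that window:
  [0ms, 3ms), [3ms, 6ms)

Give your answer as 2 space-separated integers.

Processing requests:
  req#1 t=0ms (window 0): ALLOW
  req#2 t=0ms (window 0): ALLOW
  req#3 t=0ms (window 0): ALLOW
  req#4 t=0ms (window 0): ALLOW
  req#5 t=0ms (window 0): ALLOW
  req#6 t=0ms (window 0): ALLOW
  req#7 t=0ms (window 0): DENY
  req#8 t=0ms (window 0): DENY
  req#9 t=1ms (window 0): DENY
  req#10 t=1ms (window 0): DENY
  req#11 t=1ms (window 0): DENY
  req#12 t=1ms (window 0): DENY
  req#13 t=2ms (window 0): DENY
  req#14 t=3ms (window 1): ALLOW
  req#15 t=4ms (window 1): ALLOW
  req#16 t=4ms (window 1): ALLOW
  req#17 t=4ms (window 1): ALLOW
  req#18 t=4ms (window 1): ALLOW
  req#19 t=5ms (window 1): ALLOW
  req#20 t=5ms (window 1): DENY
  req#21 t=5ms (window 1): DENY
  req#22 t=5ms (window 1): DENY
  req#23 t=5ms (window 1): DENY

Allowed counts by window: 6 6

Answer: 6 6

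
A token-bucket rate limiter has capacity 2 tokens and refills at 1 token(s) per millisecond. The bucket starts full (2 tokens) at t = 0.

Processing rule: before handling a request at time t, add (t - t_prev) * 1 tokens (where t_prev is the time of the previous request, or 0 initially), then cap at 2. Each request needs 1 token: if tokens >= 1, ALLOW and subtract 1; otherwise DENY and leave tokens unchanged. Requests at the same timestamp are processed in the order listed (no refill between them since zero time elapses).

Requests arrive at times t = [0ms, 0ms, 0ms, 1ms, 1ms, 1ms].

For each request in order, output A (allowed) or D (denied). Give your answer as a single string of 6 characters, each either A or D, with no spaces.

Answer: AADADD

Derivation:
Simulating step by step:
  req#1 t=0ms: ALLOW
  req#2 t=0ms: ALLOW
  req#3 t=0ms: DENY
  req#4 t=1ms: ALLOW
  req#5 t=1ms: DENY
  req#6 t=1ms: DENY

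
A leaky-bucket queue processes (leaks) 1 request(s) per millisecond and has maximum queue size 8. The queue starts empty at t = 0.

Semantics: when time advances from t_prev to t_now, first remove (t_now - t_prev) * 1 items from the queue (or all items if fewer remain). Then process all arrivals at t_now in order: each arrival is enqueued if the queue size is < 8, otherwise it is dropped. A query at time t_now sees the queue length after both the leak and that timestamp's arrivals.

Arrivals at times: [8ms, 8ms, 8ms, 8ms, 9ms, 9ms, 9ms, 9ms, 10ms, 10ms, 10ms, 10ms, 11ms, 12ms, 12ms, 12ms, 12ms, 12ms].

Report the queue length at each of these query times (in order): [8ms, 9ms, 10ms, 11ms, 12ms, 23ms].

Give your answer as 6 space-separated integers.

Queue lengths at query times:
  query t=8ms: backlog = 4
  query t=9ms: backlog = 7
  query t=10ms: backlog = 8
  query t=11ms: backlog = 8
  query t=12ms: backlog = 8
  query t=23ms: backlog = 0

Answer: 4 7 8 8 8 0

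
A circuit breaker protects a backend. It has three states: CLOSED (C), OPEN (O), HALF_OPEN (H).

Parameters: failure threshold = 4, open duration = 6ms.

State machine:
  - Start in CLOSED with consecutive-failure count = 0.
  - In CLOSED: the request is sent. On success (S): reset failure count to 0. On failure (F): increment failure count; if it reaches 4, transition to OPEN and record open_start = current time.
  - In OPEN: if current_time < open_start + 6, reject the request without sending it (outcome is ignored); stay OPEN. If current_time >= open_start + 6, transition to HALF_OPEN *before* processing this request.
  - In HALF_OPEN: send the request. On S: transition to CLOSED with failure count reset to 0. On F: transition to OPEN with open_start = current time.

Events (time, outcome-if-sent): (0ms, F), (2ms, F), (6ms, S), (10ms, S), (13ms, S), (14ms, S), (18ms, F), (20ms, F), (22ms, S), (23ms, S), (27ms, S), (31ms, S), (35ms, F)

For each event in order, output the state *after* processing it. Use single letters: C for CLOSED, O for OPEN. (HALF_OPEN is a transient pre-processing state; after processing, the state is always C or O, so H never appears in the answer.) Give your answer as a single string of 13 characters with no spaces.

State after each event:
  event#1 t=0ms outcome=F: state=CLOSED
  event#2 t=2ms outcome=F: state=CLOSED
  event#3 t=6ms outcome=S: state=CLOSED
  event#4 t=10ms outcome=S: state=CLOSED
  event#5 t=13ms outcome=S: state=CLOSED
  event#6 t=14ms outcome=S: state=CLOSED
  event#7 t=18ms outcome=F: state=CLOSED
  event#8 t=20ms outcome=F: state=CLOSED
  event#9 t=22ms outcome=S: state=CLOSED
  event#10 t=23ms outcome=S: state=CLOSED
  event#11 t=27ms outcome=S: state=CLOSED
  event#12 t=31ms outcome=S: state=CLOSED
  event#13 t=35ms outcome=F: state=CLOSED

Answer: CCCCCCCCCCCCC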